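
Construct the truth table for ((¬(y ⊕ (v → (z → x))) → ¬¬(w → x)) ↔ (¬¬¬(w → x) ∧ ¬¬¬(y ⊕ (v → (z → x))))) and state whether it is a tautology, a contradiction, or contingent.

contradiction

x | y | z | w | v | φ
- | - | - | - | - | -
F | F | F | F | F | F
F | F | F | F | T | F
F | F | F | T | F | F
F | F | F | T | T | F
F | F | T | F | F | F
F | F | T | F | T | F
F | F | T | T | F | F
F | F | T | T | T | F
F | T | F | F | F | F
F | T | F | F | T | F
F | T | F | T | F | F
F | T | F | T | T | F
F | T | T | F | F | F
F | T | T | F | T | F
F | T | T | T | F | F
F | T | T | T | T | F
T | F | F | F | F | F
T | F | F | F | T | F
T | F | F | T | F | F
T | F | F | T | T | F
T | F | T | F | F | F
T | F | T | F | T | F
T | F | T | T | F | F
T | F | T | T | T | F
T | T | F | F | F | F
T | T | F | F | T | F
T | T | F | T | F | F
T | T | F | T | T | F
T | T | T | F | F | F
T | T | T | F | T | F
T | T | T | T | F | F
T | T | T | T | T | F
Every row is F, so the formula is a contradiction.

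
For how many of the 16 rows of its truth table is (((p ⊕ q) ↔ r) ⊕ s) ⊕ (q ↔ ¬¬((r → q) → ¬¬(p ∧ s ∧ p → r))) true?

6

p  q  r  s  |  φ
T  T  T  T  |  F
T  T  T  F  |  T
T  T  F  T  |  F
T  T  F  F  |  F
T  F  T  T  |  F
T  F  T  F  |  T
T  F  F  T  |  F
T  F  F  F  |  F
F  T  T  T  |  T
F  T  T  F  |  F
F  T  F  T  |  F
F  T  F  F  |  T
F  F  T  T  |  T
F  F  T  F  |  F
F  F  F  T  |  F
F  F  F  F  |  T
The formula is true on 6 of the 16 rows.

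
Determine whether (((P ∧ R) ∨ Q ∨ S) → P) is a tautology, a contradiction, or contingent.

P | Q | R | S | (P ∧ R) | ((P ∧ R) ∨ Q ∨ S) | (((P ∧ R) ∨ Q ∨ S) → P)
- | - | - | - | ------- | ----------------- | -----------------------
T | T | T | T |    T    |         T         |            T           
T | T | T | F |    T    |         T         |            T           
T | T | F | T |    F    |         T         |            T           
T | T | F | F |    F    |         T         |            T           
T | F | T | T |    T    |         T         |            T           
T | F | T | F |    T    |         T         |            T           
T | F | F | T |    F    |         T         |            T           
T | F | F | F |    F    |         F         |            T           
F | T | T | T |    F    |         T         |            F           
F | T | T | F |    F    |         T         |            F           
F | T | F | T |    F    |         T         |            F           
F | T | F | F |    F    |         T         |            F           
F | F | T | T |    F    |         T         |            F           
F | F | T | F |    F    |         F         |            T           
F | F | F | T |    F    |         T         |            F           
F | F | F | F |    F    |         F         |            T           
10 of 16 rows are T, so the formula is contingent.

contingent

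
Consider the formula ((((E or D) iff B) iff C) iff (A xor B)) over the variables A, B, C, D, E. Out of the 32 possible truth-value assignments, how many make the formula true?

A | B | C | D | E | φ
- | - | - | - | - | -
0 | 0 | 0 | 0 | 0 | 1
0 | 0 | 0 | 0 | 1 | 0
0 | 0 | 0 | 1 | 0 | 0
0 | 0 | 0 | 1 | 1 | 0
0 | 0 | 1 | 0 | 0 | 0
0 | 0 | 1 | 0 | 1 | 1
0 | 0 | 1 | 1 | 0 | 1
0 | 0 | 1 | 1 | 1 | 1
0 | 1 | 0 | 0 | 0 | 1
0 | 1 | 0 | 0 | 1 | 0
0 | 1 | 0 | 1 | 0 | 0
0 | 1 | 0 | 1 | 1 | 0
0 | 1 | 1 | 0 | 0 | 0
0 | 1 | 1 | 0 | 1 | 1
0 | 1 | 1 | 1 | 0 | 1
0 | 1 | 1 | 1 | 1 | 1
1 | 0 | 0 | 0 | 0 | 0
1 | 0 | 0 | 0 | 1 | 1
1 | 0 | 0 | 1 | 0 | 1
1 | 0 | 0 | 1 | 1 | 1
1 | 0 | 1 | 0 | 0 | 1
1 | 0 | 1 | 0 | 1 | 0
1 | 0 | 1 | 1 | 0 | 0
1 | 0 | 1 | 1 | 1 | 0
1 | 1 | 0 | 0 | 0 | 0
1 | 1 | 0 | 0 | 1 | 1
1 | 1 | 0 | 1 | 0 | 1
1 | 1 | 0 | 1 | 1 | 1
1 | 1 | 1 | 0 | 0 | 1
1 | 1 | 1 | 0 | 1 | 0
1 | 1 | 1 | 1 | 0 | 0
1 | 1 | 1 | 1 | 1 | 0
The formula is true on 16 of the 32 rows.

16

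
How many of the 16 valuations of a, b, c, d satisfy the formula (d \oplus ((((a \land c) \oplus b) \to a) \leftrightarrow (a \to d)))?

a  b  c  d  |  φ
0  0  0  0  |  1
0  0  0  1  |  0
0  0  1  0  |  1
0  0  1  1  |  0
0  1  0  0  |  0
0  1  0  1  |  1
0  1  1  0  |  0
0  1  1  1  |  1
1  0  0  0  |  0
1  0  0  1  |  0
1  0  1  0  |  0
1  0  1  1  |  0
1  1  0  0  |  0
1  1  0  1  |  0
1  1  1  0  |  0
1  1  1  1  |  0
The formula is true on 4 of the 16 rows.

4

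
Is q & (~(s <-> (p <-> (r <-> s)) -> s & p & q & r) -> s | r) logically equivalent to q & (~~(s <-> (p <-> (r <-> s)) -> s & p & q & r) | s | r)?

equivalent

  p   |   q   |   r   |   s   ||   φ   |   ψ  
False | False | False | False || False | False
False | False | False |  True || False | False
False | False |  True | False || False | False
False | False |  True |  True || False | False
False |  True | False | False || False | False
False |  True | False |  True ||  True |  True
False |  True |  True | False ||  True |  True
False |  True |  True |  True ||  True |  True
 True | False | False | False || False | False
 True | False | False |  True || False | False
 True | False |  True | False || False | False
 True | False |  True |  True || False | False
 True |  True | False | False ||  True |  True
 True |  True | False |  True ||  True |  True
 True |  True |  True | False ||  True |  True
 True |  True |  True |  True ||  True |  True
The columns for φ and ψ agree on every row, so they are logically equivalent.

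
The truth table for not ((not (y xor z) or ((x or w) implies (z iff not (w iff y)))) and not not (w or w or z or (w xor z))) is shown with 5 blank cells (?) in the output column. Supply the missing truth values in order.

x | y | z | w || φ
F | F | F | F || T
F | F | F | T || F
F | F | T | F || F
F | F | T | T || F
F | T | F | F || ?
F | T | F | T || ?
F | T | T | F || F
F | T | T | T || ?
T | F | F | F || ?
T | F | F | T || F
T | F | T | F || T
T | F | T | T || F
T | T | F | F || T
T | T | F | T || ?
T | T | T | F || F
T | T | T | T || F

Row 5: (not (y xor z) or ((x or w) implies (z iff not (w iff y)))) = T, not not (w or w or z or (w xor z)) = F, ((not (y xor z) or ((x or w) implies (z iff not (w iff y)))) and not not (w or w or z or (w xor z))) = F, so the formula = T.
Row 6: (not (y xor z) or ((x or w) implies (z iff not (w iff y)))) = T, not not (w or w or z or (w xor z)) = T, ((not (y xor z) or ((x or w) implies (z iff not (w iff y)))) and not not (w or w or z or (w xor z))) = T, so the formula = F.
Row 8: (not (y xor z) or ((x or w) implies (z iff not (w iff y)))) = T, not not (w or w or z or (w xor z)) = T, ((not (y xor z) or ((x or w) implies (z iff not (w iff y)))) and not not (w or w or z or (w xor z))) = T, so the formula = F.
Row 9: (not (y xor z) or ((x or w) implies (z iff not (w iff y)))) = T, not not (w or w or z or (w xor z)) = F, ((not (y xor z) or ((x or w) implies (z iff not (w iff y)))) and not not (w or w or z or (w xor z))) = F, so the formula = T.
Row 14: (not (y xor z) or ((x or w) implies (z iff not (w iff y)))) = T, not not (w or w or z or (w xor z)) = T, ((not (y xor z) or ((x or w) implies (z iff not (w iff y)))) and not not (w or w or z or (w xor z))) = T, so the formula = F.

T, F, F, T, F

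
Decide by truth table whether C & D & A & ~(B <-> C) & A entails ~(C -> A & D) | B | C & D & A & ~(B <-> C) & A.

yes

A | B | C | D || φ | ψ
T | T | T | T || F | T
T | T | T | F || F | T
T | T | F | T || F | T
T | T | F | F || F | T
T | F | T | T || T | T
T | F | T | F || F | T
T | F | F | T || F | F
T | F | F | F || F | F
F | T | T | T || F | T
F | T | T | F || F | T
F | T | F | T || F | T
F | T | F | F || F | T
F | F | T | T || F | T
F | F | T | F || F | T
F | F | F | T || F | F
F | F | F | F || F | F
In every row where φ is true, ψ is also true, so φ ⊨ ψ.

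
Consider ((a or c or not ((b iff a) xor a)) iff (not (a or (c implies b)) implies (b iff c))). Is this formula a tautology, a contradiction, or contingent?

a | b | c | φ
- | - | - | -
F | F | F | F
F | F | T | F
F | T | F | T
F | T | T | T
T | F | F | T
T | F | T | T
T | T | F | T
T | T | T | T
6 of 8 rows are T, so the formula is contingent.

contingent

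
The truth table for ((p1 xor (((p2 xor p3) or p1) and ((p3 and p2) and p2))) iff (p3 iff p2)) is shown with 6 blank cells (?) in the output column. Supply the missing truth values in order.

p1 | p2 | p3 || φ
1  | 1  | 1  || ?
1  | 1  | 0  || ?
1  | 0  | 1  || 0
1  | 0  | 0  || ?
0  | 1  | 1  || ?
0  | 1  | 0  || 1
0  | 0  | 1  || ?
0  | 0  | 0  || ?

Row p1=1, p2=1, p3=1: (p1 xor (((p2 xor p3) or p1) and ((p3 and p2) and p2))) = 0, (p3 iff p2) = 1, so the formula = 0.
Row p1=1, p2=1, p3=0: (p1 xor (((p2 xor p3) or p1) and ((p3 and p2) and p2))) = 1, (p3 iff p2) = 0, so the formula = 0.
Row p1=1, p2=0, p3=0: (p1 xor (((p2 xor p3) or p1) and ((p3 and p2) and p2))) = 1, (p3 iff p2) = 1, so the formula = 1.
Row p1=0, p2=1, p3=1: (p1 xor (((p2 xor p3) or p1) and ((p3 and p2) and p2))) = 0, (p3 iff p2) = 1, so the formula = 0.
Row p1=0, p2=0, p3=1: (p1 xor (((p2 xor p3) or p1) and ((p3 and p2) and p2))) = 0, (p3 iff p2) = 0, so the formula = 1.
Row p1=0, p2=0, p3=0: (p1 xor (((p2 xor p3) or p1) and ((p3 and p2) and p2))) = 0, (p3 iff p2) = 1, so the formula = 0.

0, 0, 1, 0, 1, 0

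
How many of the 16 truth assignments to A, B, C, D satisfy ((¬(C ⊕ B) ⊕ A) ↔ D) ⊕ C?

8

A | B | C | D | (((¬(C ⊕ B) ⊕ A) ↔ D) ⊕ C)
- | - | - | - | --------------------------
T | T | T | T |             T             
T | T | T | F |             F             
T | T | F | T |             T             
T | T | F | F |             F             
T | F | T | T |             F             
T | F | T | F |             T             
T | F | F | T |             F             
T | F | F | F |             T             
F | T | T | T |             F             
F | T | T | F |             T             
F | T | F | T |             F             
F | T | F | F |             T             
F | F | T | T |             T             
F | F | T | F |             F             
F | F | F | T |             T             
F | F | F | F |             F             
The formula is true on 8 of the 16 rows.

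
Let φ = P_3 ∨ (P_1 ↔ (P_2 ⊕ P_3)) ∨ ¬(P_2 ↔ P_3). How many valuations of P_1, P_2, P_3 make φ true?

P_1  P_2  P_3  |  φ
 T    T    T   |  T
 T    T    F   |  T
 T    F    T   |  T
 T    F    F   |  F
 F    T    T   |  T
 F    T    F   |  T
 F    F    T   |  T
 F    F    F   |  T
The formula is true on 7 of the 8 rows.

7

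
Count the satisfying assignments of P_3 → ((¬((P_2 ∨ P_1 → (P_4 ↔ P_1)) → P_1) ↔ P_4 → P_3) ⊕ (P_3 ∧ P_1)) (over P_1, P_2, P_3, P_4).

P_1 | P_2 | P_3 | P_4 || (P_2 ∨ P_1) | (P_4 ↔ P_1) | ((P_2 ∨ P_1) → (P_4 ↔ P_1)) | (P_4 → P_3) | (P_3 ∧ P_1) | φ
 T  |  T  |  T  |  T  ||      T      |      T      |              T              |      T      |      T      | T
 T  |  T  |  T  |  F  ||      T      |      F      |              F              |      T      |      T      | T
 T  |  T  |  F  |  T  ||      T      |      T      |              T              |      F      |      F      | T
 T  |  T  |  F  |  F  ||      T      |      F      |              F              |      T      |      F      | T
 T  |  F  |  T  |  T  ||      T      |      T      |              T              |      T      |      T      | T
 T  |  F  |  T  |  F  ||      T      |      F      |              F              |      T      |      T      | T
 T  |  F  |  F  |  T  ||      T      |      T      |              T              |      F      |      F      | T
 T  |  F  |  F  |  F  ||      T      |      F      |              F              |      T      |      F      | T
 F  |  T  |  T  |  T  ||      T      |      F      |              F              |      T      |      F      | F
 F  |  T  |  T  |  F  ||      T      |      T      |              T              |      T      |      F      | T
 F  |  T  |  F  |  T  ||      T      |      F      |              F              |      F      |      F      | T
 F  |  T  |  F  |  F  ||      T      |      T      |              T              |      T      |      F      | T
 F  |  F  |  T  |  T  ||      F      |      F      |              T              |      T      |      F      | T
 F  |  F  |  T  |  F  ||      F      |      T      |              T              |      T      |      F      | T
 F  |  F  |  F  |  T  ||      F      |      F      |              T              |      F      |      F      | T
 F  |  F  |  F  |  F  ||      F      |      T      |              T              |      T      |      F      | T
The formula is true on 15 of the 16 rows.

15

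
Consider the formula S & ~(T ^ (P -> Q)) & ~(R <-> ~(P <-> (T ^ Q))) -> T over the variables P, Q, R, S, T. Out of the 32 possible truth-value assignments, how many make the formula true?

P | Q | R | S | T | φ
- | - | - | - | - | -
T | T | T | T | T | T
T | T | T | T | F | T
T | T | T | F | T | T
T | T | T | F | F | T
T | T | F | T | T | T
T | T | F | T | F | T
T | T | F | F | T | T
T | T | F | F | F | T
T | F | T | T | T | T
T | F | T | T | F | T
T | F | T | F | T | T
T | F | T | F | F | T
T | F | F | T | T | T
T | F | F | T | F | F
T | F | F | F | T | T
T | F | F | F | F | T
F | T | T | T | T | T
F | T | T | T | F | T
F | T | T | F | T | T
F | T | T | F | F | T
F | T | F | T | T | T
F | T | F | T | F | T
F | T | F | F | T | T
F | T | F | F | F | T
F | F | T | T | T | T
F | F | T | T | F | T
F | F | T | F | T | T
F | F | T | F | F | T
F | F | F | T | T | T
F | F | F | T | F | T
F | F | F | F | T | T
F | F | F | F | F | T
The formula is true on 31 of the 32 rows.

31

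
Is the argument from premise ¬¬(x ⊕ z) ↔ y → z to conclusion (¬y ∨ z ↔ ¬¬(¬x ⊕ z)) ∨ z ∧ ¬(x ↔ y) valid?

no

x | y | z | φ | ψ
- | - | - | - | -
T | T | T | F | T
T | T | F | F | T
T | F | T | F | T
T | F | F | T | F
F | T | T | T | T
F | T | F | T | F
F | F | T | T | F
F | F | F | F | T
At x=T, y=F, z=F we have φ true but ψ false, so φ does not entail ψ.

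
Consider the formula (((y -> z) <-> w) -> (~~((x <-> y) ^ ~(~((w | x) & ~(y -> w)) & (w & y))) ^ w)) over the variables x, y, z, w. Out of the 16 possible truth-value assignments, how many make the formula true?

12

x  y  z  w  |  φ
T  T  T  T  |  F
T  T  T  F  |  T
T  T  F  T  |  T
T  T  F  F  |  F
T  F  T  T  |  F
T  F  T  F  |  T
T  F  F  T  |  F
T  F  F  F  |  T
F  T  T  T  |  T
F  T  T  F  |  T
F  T  F  T  |  T
F  T  F  F  |  T
F  F  T  T  |  T
F  F  T  F  |  T
F  F  F  T  |  T
F  F  F  F  |  T
The formula is true on 12 of the 16 rows.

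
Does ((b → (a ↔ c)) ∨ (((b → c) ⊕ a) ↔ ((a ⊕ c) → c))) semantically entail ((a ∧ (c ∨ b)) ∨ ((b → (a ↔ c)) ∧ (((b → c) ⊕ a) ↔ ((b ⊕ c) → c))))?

no

  a      b      c    |    φ      ψ  
 True   True   True  |   True   True
 True   True  False  |  False   True
 True  False   True  |   True   True
 True  False  False  |   True  False
False   True   True  |   True  False
False   True  False  |   True   True
False  False   True  |   True   True
False  False  False  |   True   True
At a=True, b=False, c=False we have φ true but ψ false, so φ does not entail ψ.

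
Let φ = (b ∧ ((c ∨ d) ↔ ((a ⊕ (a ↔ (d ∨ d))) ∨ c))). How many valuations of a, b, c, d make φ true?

4

  a   |   b   |   c   |   d   ||   φ  
 True |  True |  True |  True ||  True
 True |  True |  True | False ||  True
 True |  True | False |  True || False
 True |  True | False | False || False
 True | False |  True |  True || False
 True | False |  True | False || False
 True | False | False |  True || False
 True | False | False | False || False
False |  True |  True |  True ||  True
False |  True |  True | False ||  True
False |  True | False |  True || False
False |  True | False | False || False
False | False |  True |  True || False
False | False |  True | False || False
False | False | False |  True || False
False | False | False | False || False
The formula is true on 4 of the 16 rows.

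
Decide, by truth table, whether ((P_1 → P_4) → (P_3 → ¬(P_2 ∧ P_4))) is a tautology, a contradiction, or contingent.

contingent

P_1 | P_2 | P_3 | P_4 | (P_1 → P_4) | (P_2 ∧ P_4) | ¬(P_2 ∧ P_4) | (P_3 → ¬(P_2 ∧ P_4)) | φ
--- | --- | --- | --- | ----------- | ----------- | ------------ | -------------------- | -
 F  |  F  |  F  |  F  |      T      |      F      |      T       |          T           | T
 F  |  F  |  F  |  T  |      T      |      F      |      T       |          T           | T
 F  |  F  |  T  |  F  |      T      |      F      |      T       |          T           | T
 F  |  F  |  T  |  T  |      T      |      F      |      T       |          T           | T
 F  |  T  |  F  |  F  |      T      |      F      |      T       |          T           | T
 F  |  T  |  F  |  T  |      T      |      T      |      F       |          T           | T
 F  |  T  |  T  |  F  |      T      |      F      |      T       |          T           | T
 F  |  T  |  T  |  T  |      T      |      T      |      F       |          F           | F
 T  |  F  |  F  |  F  |      F      |      F      |      T       |          T           | T
 T  |  F  |  F  |  T  |      T      |      F      |      T       |          T           | T
 T  |  F  |  T  |  F  |      F      |      F      |      T       |          T           | T
 T  |  F  |  T  |  T  |      T      |      F      |      T       |          T           | T
 T  |  T  |  F  |  F  |      F      |      F      |      T       |          T           | T
 T  |  T  |  F  |  T  |      T      |      T      |      F       |          T           | T
 T  |  T  |  T  |  F  |      F      |      F      |      T       |          T           | T
 T  |  T  |  T  |  T  |      T      |      T      |      F       |          F           | F
14 of 16 rows are T, so the formula is contingent.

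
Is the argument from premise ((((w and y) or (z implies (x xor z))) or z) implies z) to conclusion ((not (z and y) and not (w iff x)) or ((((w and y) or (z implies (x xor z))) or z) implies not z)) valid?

x  y  z  w  |  φ  ψ
0  0  0  0  |  0  1
0  0  0  1  |  0  1
0  0  1  0  |  1  0
0  0  1  1  |  1  1
0  1  0  0  |  0  1
0  1  0  1  |  0  1
0  1  1  0  |  1  0
0  1  1  1  |  1  0
1  0  0  0  |  0  1
1  0  0  1  |  0  1
1  0  1  0  |  1  1
1  0  1  1  |  1  0
1  1  0  0  |  0  1
1  1  0  1  |  0  1
1  1  1  0  |  1  0
1  1  1  1  |  1  0
At x=0, y=0, z=1, w=0 we have φ true but ψ false, so φ does not entail ψ.

no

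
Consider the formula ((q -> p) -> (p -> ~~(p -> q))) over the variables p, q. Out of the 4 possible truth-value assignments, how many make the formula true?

p | q | (q -> p) | (p -> q) | ~(p -> q) | ~~(p -> q) | (p -> ~~(p -> q)) | φ
- | - | -------- | -------- | --------- | ---------- | ----------------- | -
T | T |    T     |    T     |     F     |     T      |         T         | T
T | F |    T     |    F     |     T     |     F      |         F         | F
F | T |    F     |    T     |     F     |     T      |         T         | T
F | F |    T     |    T     |     F     |     T      |         T         | T
The formula is true on 3 of the 4 rows.

3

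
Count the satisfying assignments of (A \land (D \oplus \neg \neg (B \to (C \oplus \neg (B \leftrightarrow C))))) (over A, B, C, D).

A  B  C  D  |  φ
T  T  T  T  |  F
T  T  T  F  |  T
T  T  F  T  |  F
T  T  F  F  |  T
T  F  T  T  |  F
T  F  T  F  |  T
T  F  F  T  |  F
T  F  F  F  |  T
F  T  T  T  |  F
F  T  T  F  |  F
F  T  F  T  |  F
F  T  F  F  |  F
F  F  T  T  |  F
F  F  T  F  |  F
F  F  F  T  |  F
F  F  F  F  |  F
The formula is true on 4 of the 16 rows.

4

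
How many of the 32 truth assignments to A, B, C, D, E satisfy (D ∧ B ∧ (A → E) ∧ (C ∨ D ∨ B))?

6

A | B | C | D | E | φ
- | - | - | - | - | -
F | F | F | F | F | F
F | F | F | F | T | F
F | F | F | T | F | F
F | F | F | T | T | F
F | F | T | F | F | F
F | F | T | F | T | F
F | F | T | T | F | F
F | F | T | T | T | F
F | T | F | F | F | F
F | T | F | F | T | F
F | T | F | T | F | T
F | T | F | T | T | T
F | T | T | F | F | F
F | T | T | F | T | F
F | T | T | T | F | T
F | T | T | T | T | T
T | F | F | F | F | F
T | F | F | F | T | F
T | F | F | T | F | F
T | F | F | T | T | F
T | F | T | F | F | F
T | F | T | F | T | F
T | F | T | T | F | F
T | F | T | T | T | F
T | T | F | F | F | F
T | T | F | F | T | F
T | T | F | T | F | F
T | T | F | T | T | T
T | T | T | F | F | F
T | T | T | F | T | F
T | T | T | T | F | F
T | T | T | T | T | T
The formula is true on 6 of the 32 rows.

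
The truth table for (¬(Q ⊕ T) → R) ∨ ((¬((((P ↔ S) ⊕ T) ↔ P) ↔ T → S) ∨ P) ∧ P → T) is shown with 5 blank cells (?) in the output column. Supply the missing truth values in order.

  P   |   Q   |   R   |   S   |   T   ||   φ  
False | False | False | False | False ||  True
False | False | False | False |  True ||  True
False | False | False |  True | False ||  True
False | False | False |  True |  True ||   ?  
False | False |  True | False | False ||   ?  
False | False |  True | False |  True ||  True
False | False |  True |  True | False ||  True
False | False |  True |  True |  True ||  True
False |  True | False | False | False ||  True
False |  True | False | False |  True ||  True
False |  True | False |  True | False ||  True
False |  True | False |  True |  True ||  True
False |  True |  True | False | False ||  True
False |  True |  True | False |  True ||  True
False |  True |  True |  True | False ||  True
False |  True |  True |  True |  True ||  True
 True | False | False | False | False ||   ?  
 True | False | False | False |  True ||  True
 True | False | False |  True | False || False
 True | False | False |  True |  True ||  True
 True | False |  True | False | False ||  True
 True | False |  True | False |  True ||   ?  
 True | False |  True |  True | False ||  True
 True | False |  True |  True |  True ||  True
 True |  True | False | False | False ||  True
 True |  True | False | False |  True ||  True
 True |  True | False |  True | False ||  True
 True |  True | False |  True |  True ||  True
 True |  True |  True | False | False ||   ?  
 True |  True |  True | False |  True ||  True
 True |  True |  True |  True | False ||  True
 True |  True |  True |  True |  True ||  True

True, True, False, True, True

Row P=False, Q=False, R=False, S=True, T=True: (¬(Q ⊕ T) → R) = True, ((¬((((P ↔ S) ⊕ T) ↔ P) ↔ T → S) ∨ P) ∧ P → T) = True, so the formula = True.
Row P=False, Q=False, R=True, S=False, T=False: (¬(Q ⊕ T) → R) = True, ((¬((((P ↔ S) ⊕ T) ↔ P) ↔ T → S) ∨ P) ∧ P → T) = True, so the formula = True.
Row P=True, Q=False, R=False, S=False, T=False: (¬(Q ⊕ T) → R) = False, ((¬((((P ↔ S) ⊕ T) ↔ P) ↔ T → S) ∨ P) ∧ P → T) = False, so the formula = False.
Row P=True, Q=False, R=True, S=False, T=True: (¬(Q ⊕ T) → R) = True, ((¬((((P ↔ S) ⊕ T) ↔ P) ↔ T → S) ∨ P) ∧ P → T) = True, so the formula = True.
Row P=True, Q=True, R=True, S=False, T=False: (¬(Q ⊕ T) → R) = True, ((¬((((P ↔ S) ⊕ T) ↔ P) ↔ T → S) ∨ P) ∧ P → T) = False, so the formula = True.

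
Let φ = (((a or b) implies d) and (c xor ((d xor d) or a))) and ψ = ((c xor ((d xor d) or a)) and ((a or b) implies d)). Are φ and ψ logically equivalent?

a  b  c  d  |  φ  ψ
0  0  0  0  |  0  0
0  0  0  1  |  0  0
0  0  1  0  |  1  1
0  0  1  1  |  1  1
0  1  0  0  |  0  0
0  1  0  1  |  0  0
0  1  1  0  |  0  0
0  1  1  1  |  1  1
1  0  0  0  |  0  0
1  0  0  1  |  1  1
1  0  1  0  |  0  0
1  0  1  1  |  0  0
1  1  0  0  |  0  0
1  1  0  1  |  1  1
1  1  1  0  |  0  0
1  1  1  1  |  0  0
The columns for φ and ψ agree on every row, so they are logically equivalent.

equivalent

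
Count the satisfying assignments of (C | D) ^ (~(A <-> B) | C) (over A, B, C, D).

A  B  C  D     (C | D)  (A <-> B)  ~(A <-> B)  (~(A <-> B) | C)  ((C | D) ^ (~(A <-> B) | C))
T  T  T  T        T         T          F              T                       F              
T  T  T  F        T         T          F              T                       F              
T  T  F  T        T         T          F              F                       T              
T  T  F  F        F         T          F              F                       F              
T  F  T  T        T         F          T              T                       F              
T  F  T  F        T         F          T              T                       F              
T  F  F  T        T         F          T              T                       F              
T  F  F  F        F         F          T              T                       T              
F  T  T  T        T         F          T              T                       F              
F  T  T  F        T         F          T              T                       F              
F  T  F  T        T         F          T              T                       F              
F  T  F  F        F         F          T              T                       T              
F  F  T  T        T         T          F              T                       F              
F  F  T  F        T         T          F              T                       F              
F  F  F  T        T         T          F              F                       T              
F  F  F  F        F         T          F              F                       F              
The formula is true on 4 of the 16 rows.

4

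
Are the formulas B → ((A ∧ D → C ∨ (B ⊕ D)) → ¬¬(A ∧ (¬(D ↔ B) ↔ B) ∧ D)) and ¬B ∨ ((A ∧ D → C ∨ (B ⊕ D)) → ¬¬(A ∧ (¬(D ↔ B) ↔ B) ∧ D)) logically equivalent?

A | B | C | D | φ | ψ
- | - | - | - | - | -
T | T | T | T | F | F
T | T | T | F | F | F
T | T | F | T | T | T
T | T | F | F | F | F
T | F | T | T | T | T
T | F | T | F | T | T
T | F | F | T | T | T
T | F | F | F | T | T
F | T | T | T | F | F
F | T | T | F | F | F
F | T | F | T | F | F
F | T | F | F | F | F
F | F | T | T | T | T
F | F | T | F | T | T
F | F | F | T | T | T
F | F | F | F | T | T
The columns for φ and ψ agree on every row, so they are logically equivalent.

equivalent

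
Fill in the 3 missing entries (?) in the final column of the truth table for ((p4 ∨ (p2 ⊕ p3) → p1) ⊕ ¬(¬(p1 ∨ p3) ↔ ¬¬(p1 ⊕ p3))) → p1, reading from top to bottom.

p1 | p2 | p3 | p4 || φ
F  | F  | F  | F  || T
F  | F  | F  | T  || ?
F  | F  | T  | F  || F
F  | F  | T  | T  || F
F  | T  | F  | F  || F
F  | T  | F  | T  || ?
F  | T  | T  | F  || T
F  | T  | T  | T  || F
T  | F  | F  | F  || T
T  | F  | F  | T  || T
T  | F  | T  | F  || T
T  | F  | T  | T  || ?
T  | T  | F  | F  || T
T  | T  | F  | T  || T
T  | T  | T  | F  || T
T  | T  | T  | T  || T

F, F, T

Row p1=F, p2=F, p3=F, p4=T: ((p4 ∨ (p2 ⊕ p3) → p1) ⊕ ¬(¬(p1 ∨ p3) ↔ ¬¬(p1 ⊕ p3))) = T, so the formula = F.
Row p1=F, p2=T, p3=F, p4=T: ((p4 ∨ (p2 ⊕ p3) → p1) ⊕ ¬(¬(p1 ∨ p3) ↔ ¬¬(p1 ⊕ p3))) = T, so the formula = F.
Row p1=T, p2=F, p3=T, p4=T: ((p4 ∨ (p2 ⊕ p3) → p1) ⊕ ¬(¬(p1 ∨ p3) ↔ ¬¬(p1 ⊕ p3))) = T, so the formula = T.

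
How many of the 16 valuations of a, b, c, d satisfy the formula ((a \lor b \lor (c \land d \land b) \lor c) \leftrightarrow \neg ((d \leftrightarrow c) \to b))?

4

a | b | c | d | (c \land d \land b) | (d \leftrightarrow c) | φ
- | - | - | - | ------------------- | --------------------- | -
T | T | T | T |          T          |           T           | F
T | T | T | F |          F          |           F           | F
T | T | F | T |          F          |           F           | F
T | T | F | F |          F          |           T           | F
T | F | T | T |          F          |           T           | T
T | F | T | F |          F          |           F           | F
T | F | F | T |          F          |           F           | F
T | F | F | F |          F          |           T           | T
F | T | T | T |          T          |           T           | F
F | T | T | F |          F          |           F           | F
F | T | F | T |          F          |           F           | F
F | T | F | F |          F          |           T           | F
F | F | T | T |          F          |           T           | T
F | F | T | F |          F          |           F           | F
F | F | F | T |          F          |           F           | T
F | F | F | F |          F          |           T           | F
The formula is true on 4 of the 16 rows.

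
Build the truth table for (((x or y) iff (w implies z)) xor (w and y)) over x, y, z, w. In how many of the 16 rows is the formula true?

x | y | z | w || (x or y) | (w implies z) | ((x or y) iff (w implies z)) | (w and y) | φ
F | F | F | F ||    F     |       T       |              F               |     F     | F
F | F | F | T ||    F     |       F       |              T               |     F     | T
F | F | T | F ||    F     |       T       |              F               |     F     | F
F | F | T | T ||    F     |       T       |              F               |     F     | F
F | T | F | F ||    T     |       T       |              T               |     F     | T
F | T | F | T ||    T     |       F       |              F               |     T     | T
F | T | T | F ||    T     |       T       |              T               |     F     | T
F | T | T | T ||    T     |       T       |              T               |     T     | F
T | F | F | F ||    T     |       T       |              T               |     F     | T
T | F | F | T ||    T     |       F       |              F               |     F     | F
T | F | T | F ||    T     |       T       |              T               |     F     | T
T | F | T | T ||    T     |       T       |              T               |     F     | T
T | T | F | F ||    T     |       T       |              T               |     F     | T
T | T | F | T ||    T     |       F       |              F               |     T     | T
T | T | T | F ||    T     |       T       |              T               |     F     | T
T | T | T | T ||    T     |       T       |              T               |     T     | F
The formula is true on 10 of the 16 rows.

10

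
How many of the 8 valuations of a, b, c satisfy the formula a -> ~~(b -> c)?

7

a | b | c | (b -> c) | ~(b -> c) | ~~(b -> c) | (a -> ~~(b -> c))
- | - | - | -------- | --------- | ---------- | -----------------
1 | 1 | 1 |    1     |     0     |     1      |         1        
1 | 1 | 0 |    0     |     1     |     0      |         0        
1 | 0 | 1 |    1     |     0     |     1      |         1        
1 | 0 | 0 |    1     |     0     |     1      |         1        
0 | 1 | 1 |    1     |     0     |     1      |         1        
0 | 1 | 0 |    0     |     1     |     0      |         1        
0 | 0 | 1 |    1     |     0     |     1      |         1        
0 | 0 | 0 |    1     |     0     |     1      |         1        
The formula is true on 7 of the 8 rows.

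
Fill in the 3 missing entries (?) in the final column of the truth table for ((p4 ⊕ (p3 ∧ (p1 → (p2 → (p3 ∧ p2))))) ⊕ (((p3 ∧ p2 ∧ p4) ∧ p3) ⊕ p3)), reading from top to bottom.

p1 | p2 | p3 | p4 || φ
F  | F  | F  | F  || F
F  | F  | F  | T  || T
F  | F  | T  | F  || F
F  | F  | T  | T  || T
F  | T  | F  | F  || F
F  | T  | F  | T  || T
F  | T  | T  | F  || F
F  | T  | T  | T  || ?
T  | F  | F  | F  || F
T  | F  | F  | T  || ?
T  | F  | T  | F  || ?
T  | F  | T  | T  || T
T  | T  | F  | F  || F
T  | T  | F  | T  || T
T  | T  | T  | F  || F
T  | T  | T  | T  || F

Row p1=F, p2=T, p3=T, p4=T: (p4 ⊕ (p3 ∧ (p1 → (p2 → (p3 ∧ p2))))) = F, (((p3 ∧ p2 ∧ p4) ∧ p3) ⊕ p3) = F, so the formula = F.
Row p1=T, p2=F, p3=F, p4=T: (p4 ⊕ (p3 ∧ (p1 → (p2 → (p3 ∧ p2))))) = T, (((p3 ∧ p2 ∧ p4) ∧ p3) ⊕ p3) = F, so the formula = T.
Row p1=T, p2=F, p3=T, p4=F: (p4 ⊕ (p3 ∧ (p1 → (p2 → (p3 ∧ p2))))) = T, (((p3 ∧ p2 ∧ p4) ∧ p3) ⊕ p3) = T, so the formula = F.

F, T, F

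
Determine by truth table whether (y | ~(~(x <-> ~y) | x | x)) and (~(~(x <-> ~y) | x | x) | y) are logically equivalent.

equivalent

x  y  |  φ  ψ
T  T  |  T  T
T  F  |  F  F
F  T  |  T  T
F  F  |  F  F
The columns for φ and ψ agree on every row, so they are logically equivalent.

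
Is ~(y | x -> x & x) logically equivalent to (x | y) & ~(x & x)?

equivalent

  x      y    |    φ      ψ  
 True   True  |  False  False
 True  False  |  False  False
False   True  |   True   True
False  False  |  False  False
The columns for φ and ψ agree on every row, so they are logically equivalent.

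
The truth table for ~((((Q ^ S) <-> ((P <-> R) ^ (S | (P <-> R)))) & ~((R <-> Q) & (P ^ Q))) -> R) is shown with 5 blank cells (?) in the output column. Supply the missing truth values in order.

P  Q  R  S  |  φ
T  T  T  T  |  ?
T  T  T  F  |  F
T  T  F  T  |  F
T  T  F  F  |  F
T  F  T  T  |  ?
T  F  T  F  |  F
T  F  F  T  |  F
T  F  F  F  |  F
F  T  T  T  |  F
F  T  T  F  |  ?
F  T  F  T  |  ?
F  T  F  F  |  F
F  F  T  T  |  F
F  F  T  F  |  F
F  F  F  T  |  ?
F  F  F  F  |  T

F, F, F, T, F

Row P=T, Q=T, R=T, S=T: (((Q ^ S) <-> ((P <-> R) ^ (S | (P <-> R)))) & ~((R <-> Q) & (P ^ Q))) = T, ((((Q ^ S) <-> ((P <-> R) ^ (S | (P <-> R)))) & ~((R <-> Q) & (P ^ Q))) -> R) = T, so the formula = F.
Row P=T, Q=F, R=T, S=T: (((Q ^ S) <-> ((P <-> R) ^ (S | (P <-> R)))) & ~((R <-> Q) & (P ^ Q))) = F, ((((Q ^ S) <-> ((P <-> R) ^ (S | (P <-> R)))) & ~((R <-> Q) & (P ^ Q))) -> R) = T, so the formula = F.
Row P=F, Q=T, R=T, S=F: (((Q ^ S) <-> ((P <-> R) ^ (S | (P <-> R)))) & ~((R <-> Q) & (P ^ Q))) = F, ((((Q ^ S) <-> ((P <-> R) ^ (S | (P <-> R)))) & ~((R <-> Q) & (P ^ Q))) -> R) = T, so the formula = F.
Row P=F, Q=T, R=F, S=T: (((Q ^ S) <-> ((P <-> R) ^ (S | (P <-> R)))) & ~((R <-> Q) & (P ^ Q))) = T, ((((Q ^ S) <-> ((P <-> R) ^ (S | (P <-> R)))) & ~((R <-> Q) & (P ^ Q))) -> R) = F, so the formula = T.
Row P=F, Q=F, R=F, S=T: (((Q ^ S) <-> ((P <-> R) ^ (S | (P <-> R)))) & ~((R <-> Q) & (P ^ Q))) = F, ((((Q ^ S) <-> ((P <-> R) ^ (S | (P <-> R)))) & ~((R <-> Q) & (P ^ Q))) -> R) = T, so the formula = F.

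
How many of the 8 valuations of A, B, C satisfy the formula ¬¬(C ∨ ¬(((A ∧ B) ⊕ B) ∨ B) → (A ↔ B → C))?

5

A | B | C || φ
0 | 0 | 0 || 0
0 | 0 | 1 || 0
0 | 1 | 0 || 1
0 | 1 | 1 || 0
1 | 0 | 0 || 1
1 | 0 | 1 || 1
1 | 1 | 0 || 1
1 | 1 | 1 || 1
The formula is true on 5 of the 8 rows.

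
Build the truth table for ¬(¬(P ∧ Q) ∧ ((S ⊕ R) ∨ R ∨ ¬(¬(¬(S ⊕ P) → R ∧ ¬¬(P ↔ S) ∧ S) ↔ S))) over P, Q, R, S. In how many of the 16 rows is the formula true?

P | Q | R | S || φ
T | T | T | T || T
T | T | T | F || T
T | T | F | T || T
T | T | F | F || T
T | F | T | T || F
T | F | T | F || F
T | F | F | T || F
T | F | F | F || T
F | T | T | T || F
F | T | T | F || F
F | T | F | T || F
F | T | F | F || F
F | F | T | T || F
F | F | T | F || F
F | F | F | T || F
F | F | F | F || F
The formula is true on 5 of the 16 rows.

5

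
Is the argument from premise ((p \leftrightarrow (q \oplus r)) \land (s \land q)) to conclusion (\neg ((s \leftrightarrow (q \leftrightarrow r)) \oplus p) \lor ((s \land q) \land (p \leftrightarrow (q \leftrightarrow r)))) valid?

  p      q      r      s    |    φ      ψ  
 True   True   True   True  |  False   True
 True   True   True  False  |  False  False
 True   True  False   True  |   True  False
 True   True  False  False  |  False   True
 True  False   True   True  |  False  False
 True  False   True  False  |  False   True
 True  False  False   True  |  False   True
 True  False  False  False  |  False  False
False   True   True   True  |   True  False
False   True   True  False  |  False   True
False   True  False   True  |  False   True
False   True  False  False  |  False  False
False  False   True   True  |  False   True
False  False   True  False  |  False  False
False  False  False   True  |  False  False
False  False  False  False  |  False   True
At p=True, q=True, r=False, s=True we have φ true but ψ false, so φ does not entail ψ.

no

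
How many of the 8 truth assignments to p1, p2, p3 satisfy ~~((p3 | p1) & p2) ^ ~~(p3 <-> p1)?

5

p1  p2  p3     (p3 | p1)  ((p3 | p1) & p2)  ~((p3 | p1) & p2)  ~~((p3 | p1) & p2)  (p3 <-> p1)  ~(p3 <-> p1)  ~~(p3 <-> p1)  φ
F   F   F          F             F                  T                  F                T            F              T        T
F   F   T          T             F                  T                  F                F            T              F        F
F   T   F          F             F                  T                  F                T            F              T        T
F   T   T          T             T                  F                  T                F            T              F        T
T   F   F          T             F                  T                  F                F            T              F        F
T   F   T          T             F                  T                  F                T            F              T        T
T   T   F          T             T                  F                  T                F            T              F        T
T   T   T          T             T                  F                  T                T            F              T        F
The formula is true on 5 of the 8 rows.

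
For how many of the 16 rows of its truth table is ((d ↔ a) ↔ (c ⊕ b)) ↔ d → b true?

a  b  c  d  |  (((d ↔ a) ↔ (c ⊕ b)) ↔ (d → b))
F  F  F  F  |                 F               
F  F  F  T  |                 F               
F  F  T  F  |                 T               
F  F  T  T  |                 T               
F  T  F  F  |                 T               
F  T  F  T  |                 F               
F  T  T  F  |                 F               
F  T  T  T  |                 T               
T  F  F  F  |                 T               
T  F  F  T  |                 T               
T  F  T  F  |                 F               
T  F  T  T  |                 F               
T  T  F  F  |                 F               
T  T  F  T  |                 T               
T  T  T  F  |                 T               
T  T  T  T  |                 F               
The formula is true on 8 of the 16 rows.

8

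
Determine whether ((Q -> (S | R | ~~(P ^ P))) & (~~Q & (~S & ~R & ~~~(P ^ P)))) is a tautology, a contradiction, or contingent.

P | Q | R | S || φ
T | T | T | T || F
T | T | T | F || F
T | T | F | T || F
T | T | F | F || F
T | F | T | T || F
T | F | T | F || F
T | F | F | T || F
T | F | F | F || F
F | T | T | T || F
F | T | T | F || F
F | T | F | T || F
F | T | F | F || F
F | F | T | T || F
F | F | T | F || F
F | F | F | T || F
F | F | F | F || F
Every row is F, so the formula is a contradiction.

contradiction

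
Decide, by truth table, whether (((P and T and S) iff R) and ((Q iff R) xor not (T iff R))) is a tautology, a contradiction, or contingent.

contingent

P | Q | R | S | T || φ
1 | 1 | 1 | 1 | 1 || 1
1 | 1 | 1 | 1 | 0 || 0
1 | 1 | 1 | 0 | 1 || 0
1 | 1 | 1 | 0 | 0 || 0
1 | 1 | 0 | 1 | 1 || 0
1 | 1 | 0 | 1 | 0 || 0
1 | 1 | 0 | 0 | 1 || 1
1 | 1 | 0 | 0 | 0 || 0
1 | 0 | 1 | 1 | 1 || 0
1 | 0 | 1 | 1 | 0 || 0
1 | 0 | 1 | 0 | 1 || 0
1 | 0 | 1 | 0 | 0 || 0
1 | 0 | 0 | 1 | 1 || 0
1 | 0 | 0 | 1 | 0 || 1
1 | 0 | 0 | 0 | 1 || 0
1 | 0 | 0 | 0 | 0 || 1
0 | 1 | 1 | 1 | 1 || 0
0 | 1 | 1 | 1 | 0 || 0
0 | 1 | 1 | 0 | 1 || 0
0 | 1 | 1 | 0 | 0 || 0
0 | 1 | 0 | 1 | 1 || 1
0 | 1 | 0 | 1 | 0 || 0
0 | 1 | 0 | 0 | 1 || 1
0 | 1 | 0 | 0 | 0 || 0
0 | 0 | 1 | 1 | 1 || 0
0 | 0 | 1 | 1 | 0 || 0
0 | 0 | 1 | 0 | 1 || 0
0 | 0 | 1 | 0 | 0 || 0
0 | 0 | 0 | 1 | 1 || 0
0 | 0 | 0 | 1 | 0 || 1
0 | 0 | 0 | 0 | 1 || 0
0 | 0 | 0 | 0 | 0 || 1
8 of 32 rows are 1, so the formula is contingent.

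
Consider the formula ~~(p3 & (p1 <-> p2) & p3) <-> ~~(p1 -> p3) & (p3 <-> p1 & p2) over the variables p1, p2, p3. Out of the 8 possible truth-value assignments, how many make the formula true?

p1  p2  p3  |  φ
1   1   1   |  1
1   1   0   |  1
1   0   1   |  1
1   0   0   |  1
0   1   1   |  1
0   1   0   |  0
0   0   1   |  0
0   0   0   |  0
The formula is true on 5 of the 8 rows.

5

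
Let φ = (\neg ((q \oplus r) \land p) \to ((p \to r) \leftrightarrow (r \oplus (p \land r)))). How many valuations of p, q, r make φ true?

  p      q      r    |  (q \oplus r)  ((q \oplus r) \land p)  \neg ((q \oplus r) \land p)  (p \to r)  (p \land r)  (r \oplus (p \land r))    φ  
 True   True   True  |     False              False                       True                True        True             False           False
 True   True  False  |      True               True                      False               False       False             False            True
 True  False   True  |      True               True                      False                True        True             False            True
 True  False  False  |     False              False                       True               False       False             False            True
False   True   True  |     False              False                       True                True       False              True            True
False   True  False  |      True              False                       True                True       False             False           False
False  False   True  |      True              False                       True                True       False              True            True
False  False  False  |     False              False                       True                True       False             False           False
The formula is true on 5 of the 8 rows.

5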